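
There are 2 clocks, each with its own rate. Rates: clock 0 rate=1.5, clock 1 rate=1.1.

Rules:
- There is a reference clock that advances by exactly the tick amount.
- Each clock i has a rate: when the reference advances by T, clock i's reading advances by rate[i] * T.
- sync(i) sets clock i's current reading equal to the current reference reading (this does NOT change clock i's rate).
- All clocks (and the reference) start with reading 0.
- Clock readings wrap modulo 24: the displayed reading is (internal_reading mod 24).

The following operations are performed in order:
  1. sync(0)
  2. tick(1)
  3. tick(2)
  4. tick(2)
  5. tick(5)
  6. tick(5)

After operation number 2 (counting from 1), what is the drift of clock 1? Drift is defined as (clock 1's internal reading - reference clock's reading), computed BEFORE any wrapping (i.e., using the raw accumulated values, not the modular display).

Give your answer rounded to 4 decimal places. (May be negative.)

After op 1 sync(0): ref=0.0000 raw=[0.0000 0.0000]
After op 2 tick(1): ref=1.0000 raw=[1.5000 1.1000]
Drift of clock 1 after op 2: 1.1000 - 1.0000 = 0.1000

Answer: 0.1000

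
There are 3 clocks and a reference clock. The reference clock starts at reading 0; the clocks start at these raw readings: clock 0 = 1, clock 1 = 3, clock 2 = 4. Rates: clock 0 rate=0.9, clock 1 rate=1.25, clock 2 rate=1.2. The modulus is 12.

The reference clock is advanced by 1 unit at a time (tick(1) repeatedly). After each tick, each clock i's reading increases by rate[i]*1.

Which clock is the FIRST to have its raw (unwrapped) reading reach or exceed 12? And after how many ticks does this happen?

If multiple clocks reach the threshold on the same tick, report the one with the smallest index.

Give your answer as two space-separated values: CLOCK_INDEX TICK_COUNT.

Answer: 2 7

Derivation:
clock 0: start=1, rate=0.9, needs 12-1 = 11; ticks = ceil(11/0.9) = ceil(12.2222) = 13; reading at tick 13 = 1 + 0.9*13 = 12.7000
clock 1: start=3, rate=1.25, needs 12-3 = 9; ticks = ceil(9/1.25) = ceil(7.2000) = 8; reading at tick 8 = 3 + 1.25*8 = 13.0000
clock 2: start=4, rate=1.2, needs 12-4 = 8; ticks = ceil(8/1.2) = ceil(6.6667) = 7; reading at tick 7 = 4 + 1.2*7 = 12.4000
Minimum tick count = 7; winners = [2]; smallest index = 2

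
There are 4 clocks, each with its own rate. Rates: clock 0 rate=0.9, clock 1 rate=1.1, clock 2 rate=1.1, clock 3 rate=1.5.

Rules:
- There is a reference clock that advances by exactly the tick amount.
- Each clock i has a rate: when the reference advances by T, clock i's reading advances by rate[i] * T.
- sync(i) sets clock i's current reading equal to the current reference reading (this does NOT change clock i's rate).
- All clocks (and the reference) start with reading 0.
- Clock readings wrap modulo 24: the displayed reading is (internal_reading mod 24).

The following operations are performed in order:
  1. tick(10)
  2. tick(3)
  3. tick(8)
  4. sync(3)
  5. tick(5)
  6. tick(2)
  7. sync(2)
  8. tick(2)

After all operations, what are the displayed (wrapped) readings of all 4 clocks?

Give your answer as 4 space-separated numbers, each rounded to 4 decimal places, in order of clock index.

After op 1 tick(10): ref=10.0000 raw=[9.0000 11.0000 11.0000 15.0000]
After op 2 tick(3): ref=13.0000 raw=[11.7000 14.3000 14.3000 19.5000]
After op 3 tick(8): ref=21.0000 raw=[18.9000 23.1000 23.1000 31.5000]
After op 4 sync(3): ref=21.0000 raw=[18.9000 23.1000 23.1000 21.0000]
After op 5 tick(5): ref=26.0000 raw=[23.4000 28.6000 28.6000 28.5000]
After op 6 tick(2): ref=28.0000 raw=[25.2000 30.8000 30.8000 31.5000]
After op 7 sync(2): ref=28.0000 raw=[25.2000 30.8000 28.0000 31.5000]
After op 8 tick(2): ref=30.0000 raw=[27.0000 33.0000 30.2000 34.5000]
Wrap final raw readings (mod 24): 27.0000 mod 24 = 3.0000; 33.0000 mod 24 = 9.0000; 30.2000 mod 24 = 6.2000; 34.5000 mod 24 = 10.5000

Answer: 3.0000 9.0000 6.2000 10.5000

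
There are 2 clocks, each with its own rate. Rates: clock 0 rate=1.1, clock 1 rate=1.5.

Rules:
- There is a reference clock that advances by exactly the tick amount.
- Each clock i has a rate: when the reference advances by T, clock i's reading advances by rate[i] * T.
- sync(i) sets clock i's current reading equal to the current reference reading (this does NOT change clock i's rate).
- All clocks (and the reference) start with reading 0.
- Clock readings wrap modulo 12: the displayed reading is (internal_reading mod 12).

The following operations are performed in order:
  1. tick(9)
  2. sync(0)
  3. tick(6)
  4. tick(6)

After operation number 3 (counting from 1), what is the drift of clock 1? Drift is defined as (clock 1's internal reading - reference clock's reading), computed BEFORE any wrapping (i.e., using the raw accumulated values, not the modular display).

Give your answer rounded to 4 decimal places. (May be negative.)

Answer: 7.5000

Derivation:
After op 1 tick(9): ref=9.0000 raw=[9.9000 13.5000]
After op 2 sync(0): ref=9.0000 raw=[9.0000 13.5000]
After op 3 tick(6): ref=15.0000 raw=[15.6000 22.5000]
Drift of clock 1 after op 3: 22.5000 - 15.0000 = 7.5000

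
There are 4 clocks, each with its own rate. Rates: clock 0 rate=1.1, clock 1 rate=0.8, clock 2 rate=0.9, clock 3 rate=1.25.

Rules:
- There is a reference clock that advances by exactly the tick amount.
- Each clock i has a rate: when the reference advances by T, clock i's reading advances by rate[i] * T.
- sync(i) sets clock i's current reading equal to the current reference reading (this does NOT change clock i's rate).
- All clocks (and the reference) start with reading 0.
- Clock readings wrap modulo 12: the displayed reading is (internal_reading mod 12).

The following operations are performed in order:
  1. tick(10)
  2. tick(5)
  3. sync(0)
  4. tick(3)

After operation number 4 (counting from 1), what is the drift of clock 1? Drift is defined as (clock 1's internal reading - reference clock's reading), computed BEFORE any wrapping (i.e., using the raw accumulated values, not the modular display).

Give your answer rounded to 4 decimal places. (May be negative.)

After op 1 tick(10): ref=10.0000 raw=[11.0000 8.0000 9.0000 12.5000]
After op 2 tick(5): ref=15.0000 raw=[16.5000 12.0000 13.5000 18.7500]
After op 3 sync(0): ref=15.0000 raw=[15.0000 12.0000 13.5000 18.7500]
After op 4 tick(3): ref=18.0000 raw=[18.3000 14.4000 16.2000 22.5000]
Drift of clock 1 after op 4: 14.4000 - 18.0000 = -3.6000

Answer: -3.6000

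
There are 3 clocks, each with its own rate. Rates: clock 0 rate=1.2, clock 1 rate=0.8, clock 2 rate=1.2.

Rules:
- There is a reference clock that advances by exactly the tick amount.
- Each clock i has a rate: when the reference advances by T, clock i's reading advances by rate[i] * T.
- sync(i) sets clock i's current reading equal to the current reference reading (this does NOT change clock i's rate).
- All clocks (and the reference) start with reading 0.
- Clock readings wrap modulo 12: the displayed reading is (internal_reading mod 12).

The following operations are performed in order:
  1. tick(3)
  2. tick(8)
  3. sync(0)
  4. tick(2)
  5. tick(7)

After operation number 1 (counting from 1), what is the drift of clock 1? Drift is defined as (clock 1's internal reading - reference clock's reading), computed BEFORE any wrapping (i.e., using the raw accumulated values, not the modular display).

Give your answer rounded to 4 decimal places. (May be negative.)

After op 1 tick(3): ref=3.0000 raw=[3.6000 2.4000 3.6000]
Drift of clock 1 after op 1: 2.4000 - 3.0000 = -0.6000

Answer: -0.6000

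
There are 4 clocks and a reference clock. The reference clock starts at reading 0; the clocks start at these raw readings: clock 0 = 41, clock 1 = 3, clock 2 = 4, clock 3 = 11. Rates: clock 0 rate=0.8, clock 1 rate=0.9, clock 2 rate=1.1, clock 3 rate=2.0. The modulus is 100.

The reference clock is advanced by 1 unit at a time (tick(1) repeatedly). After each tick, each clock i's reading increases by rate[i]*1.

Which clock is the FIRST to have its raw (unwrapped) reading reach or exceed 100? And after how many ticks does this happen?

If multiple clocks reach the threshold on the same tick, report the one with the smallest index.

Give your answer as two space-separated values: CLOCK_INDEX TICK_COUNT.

clock 0: start=41, rate=0.8, needs 100-41 = 59; ticks = ceil(59/0.8) = ceil(73.7500) = 74; reading at tick 74 = 41 + 0.8*74 = 100.2000
clock 1: start=3, rate=0.9, needs 100-3 = 97; ticks = ceil(97/0.9) = ceil(107.7778) = 108; reading at tick 108 = 3 + 0.9*108 = 100.2000
clock 2: start=4, rate=1.1, needs 100-4 = 96; ticks = ceil(96/1.1) = ceil(87.2727) = 88; reading at tick 88 = 4 + 1.1*88 = 100.8000
clock 3: start=11, rate=2.0, needs 100-11 = 89; ticks = ceil(89/2.0) = ceil(44.5000) = 45; reading at tick 45 = 11 + 2.0*45 = 101.0000
Minimum tick count = 45; winners = [3]; smallest index = 3

Answer: 3 45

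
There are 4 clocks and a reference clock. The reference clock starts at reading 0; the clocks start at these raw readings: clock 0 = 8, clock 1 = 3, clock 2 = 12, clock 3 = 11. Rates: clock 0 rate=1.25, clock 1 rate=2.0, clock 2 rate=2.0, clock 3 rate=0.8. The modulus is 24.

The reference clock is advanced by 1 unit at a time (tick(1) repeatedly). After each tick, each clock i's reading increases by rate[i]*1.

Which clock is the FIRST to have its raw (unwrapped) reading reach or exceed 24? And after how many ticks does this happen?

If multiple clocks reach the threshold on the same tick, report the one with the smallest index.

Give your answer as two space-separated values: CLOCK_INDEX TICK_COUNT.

Answer: 2 6

Derivation:
clock 0: start=8, rate=1.25, needs 24-8 = 16; ticks = ceil(16/1.25) = ceil(12.8000) = 13; reading at tick 13 = 8 + 1.25*13 = 24.2500
clock 1: start=3, rate=2.0, needs 24-3 = 21; ticks = ceil(21/2.0) = ceil(10.5000) = 11; reading at tick 11 = 3 + 2.0*11 = 25.0000
clock 2: start=12, rate=2.0, needs 24-12 = 12; ticks = ceil(12/2.0) = ceil(6.0000) = 6; reading at tick 6 = 12 + 2.0*6 = 24.0000
clock 3: start=11, rate=0.8, needs 24-11 = 13; ticks = ceil(13/0.8) = ceil(16.2500) = 17; reading at tick 17 = 11 + 0.8*17 = 24.6000
Minimum tick count = 6; winners = [2]; smallest index = 2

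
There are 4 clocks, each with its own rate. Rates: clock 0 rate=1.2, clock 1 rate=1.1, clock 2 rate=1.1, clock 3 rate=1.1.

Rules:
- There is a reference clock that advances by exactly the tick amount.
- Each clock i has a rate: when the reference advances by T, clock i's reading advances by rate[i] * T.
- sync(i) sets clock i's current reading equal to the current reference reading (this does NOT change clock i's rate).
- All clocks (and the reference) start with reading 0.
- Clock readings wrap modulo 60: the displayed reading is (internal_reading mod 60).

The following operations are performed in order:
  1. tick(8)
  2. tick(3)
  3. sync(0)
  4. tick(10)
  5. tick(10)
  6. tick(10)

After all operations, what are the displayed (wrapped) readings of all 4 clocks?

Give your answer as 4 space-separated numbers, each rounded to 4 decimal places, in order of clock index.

Answer: 47.0000 45.1000 45.1000 45.1000

Derivation:
After op 1 tick(8): ref=8.0000 raw=[9.6000 8.8000 8.8000 8.8000]
After op 2 tick(3): ref=11.0000 raw=[13.2000 12.1000 12.1000 12.1000]
After op 3 sync(0): ref=11.0000 raw=[11.0000 12.1000 12.1000 12.1000]
After op 4 tick(10): ref=21.0000 raw=[23.0000 23.1000 23.1000 23.1000]
After op 5 tick(10): ref=31.0000 raw=[35.0000 34.1000 34.1000 34.1000]
After op 6 tick(10): ref=41.0000 raw=[47.0000 45.1000 45.1000 45.1000]
Wrap final raw readings (mod 60): 47.0000 mod 60 = 47.0000; 45.1000 mod 60 = 45.1000; 45.1000 mod 60 = 45.1000; 45.1000 mod 60 = 45.1000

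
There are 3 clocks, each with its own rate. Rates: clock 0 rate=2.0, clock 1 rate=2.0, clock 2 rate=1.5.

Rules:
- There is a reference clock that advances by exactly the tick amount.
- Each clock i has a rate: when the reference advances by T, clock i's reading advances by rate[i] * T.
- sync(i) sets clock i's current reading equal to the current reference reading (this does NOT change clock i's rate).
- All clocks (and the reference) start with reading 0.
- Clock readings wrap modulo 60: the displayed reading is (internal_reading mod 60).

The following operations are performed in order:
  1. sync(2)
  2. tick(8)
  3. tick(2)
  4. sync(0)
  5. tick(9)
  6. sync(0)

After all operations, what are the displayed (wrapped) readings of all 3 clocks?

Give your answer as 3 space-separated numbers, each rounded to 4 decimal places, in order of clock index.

After op 1 sync(2): ref=0.0000 raw=[0.0000 0.0000 0.0000]
After op 2 tick(8): ref=8.0000 raw=[16.0000 16.0000 12.0000]
After op 3 tick(2): ref=10.0000 raw=[20.0000 20.0000 15.0000]
After op 4 sync(0): ref=10.0000 raw=[10.0000 20.0000 15.0000]
After op 5 tick(9): ref=19.0000 raw=[28.0000 38.0000 28.5000]
After op 6 sync(0): ref=19.0000 raw=[19.0000 38.0000 28.5000]
Wrap final raw readings (mod 60): 19.0000 mod 60 = 19.0000; 38.0000 mod 60 = 38.0000; 28.5000 mod 60 = 28.5000

Answer: 19.0000 38.0000 28.5000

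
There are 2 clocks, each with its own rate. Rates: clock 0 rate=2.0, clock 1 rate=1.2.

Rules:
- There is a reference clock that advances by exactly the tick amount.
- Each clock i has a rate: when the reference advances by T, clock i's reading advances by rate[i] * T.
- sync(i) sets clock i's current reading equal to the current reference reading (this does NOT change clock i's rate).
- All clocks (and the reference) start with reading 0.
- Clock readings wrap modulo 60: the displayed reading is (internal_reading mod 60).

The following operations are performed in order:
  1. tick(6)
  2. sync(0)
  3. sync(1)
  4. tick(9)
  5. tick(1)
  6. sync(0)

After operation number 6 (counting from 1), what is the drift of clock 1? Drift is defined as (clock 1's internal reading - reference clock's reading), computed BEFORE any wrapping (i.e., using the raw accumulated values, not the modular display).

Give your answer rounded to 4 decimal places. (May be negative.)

Answer: 2.0000

Derivation:
After op 1 tick(6): ref=6.0000 raw=[12.0000 7.2000]
After op 2 sync(0): ref=6.0000 raw=[6.0000 7.2000]
After op 3 sync(1): ref=6.0000 raw=[6.0000 6.0000]
After op 4 tick(9): ref=15.0000 raw=[24.0000 16.8000]
After op 5 tick(1): ref=16.0000 raw=[26.0000 18.0000]
After op 6 sync(0): ref=16.0000 raw=[16.0000 18.0000]
Drift of clock 1 after op 6: 18.0000 - 16.0000 = 2.0000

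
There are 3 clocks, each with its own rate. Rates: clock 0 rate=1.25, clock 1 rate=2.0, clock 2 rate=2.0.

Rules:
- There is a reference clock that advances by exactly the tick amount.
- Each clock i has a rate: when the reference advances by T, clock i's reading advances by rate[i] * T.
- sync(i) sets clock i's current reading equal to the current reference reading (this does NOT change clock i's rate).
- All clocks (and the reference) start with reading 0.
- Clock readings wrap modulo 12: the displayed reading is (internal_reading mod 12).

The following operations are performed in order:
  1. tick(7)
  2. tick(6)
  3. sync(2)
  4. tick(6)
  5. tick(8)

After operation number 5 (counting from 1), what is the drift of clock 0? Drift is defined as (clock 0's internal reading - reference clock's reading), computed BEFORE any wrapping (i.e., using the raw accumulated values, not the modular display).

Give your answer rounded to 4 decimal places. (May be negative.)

Answer: 6.7500

Derivation:
After op 1 tick(7): ref=7.0000 raw=[8.7500 14.0000 14.0000]
After op 2 tick(6): ref=13.0000 raw=[16.2500 26.0000 26.0000]
After op 3 sync(2): ref=13.0000 raw=[16.2500 26.0000 13.0000]
After op 4 tick(6): ref=19.0000 raw=[23.7500 38.0000 25.0000]
After op 5 tick(8): ref=27.0000 raw=[33.7500 54.0000 41.0000]
Drift of clock 0 after op 5: 33.7500 - 27.0000 = 6.7500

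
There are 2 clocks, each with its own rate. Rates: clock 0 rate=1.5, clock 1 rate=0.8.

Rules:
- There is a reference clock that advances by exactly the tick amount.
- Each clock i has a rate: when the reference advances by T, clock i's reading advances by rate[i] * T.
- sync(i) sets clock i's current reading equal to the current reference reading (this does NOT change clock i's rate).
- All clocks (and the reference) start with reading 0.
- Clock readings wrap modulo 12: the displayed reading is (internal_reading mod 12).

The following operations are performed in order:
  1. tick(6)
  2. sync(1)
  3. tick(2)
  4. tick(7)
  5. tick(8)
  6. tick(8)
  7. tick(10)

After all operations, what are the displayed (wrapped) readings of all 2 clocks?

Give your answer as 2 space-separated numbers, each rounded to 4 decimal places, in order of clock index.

After op 1 tick(6): ref=6.0000 raw=[9.0000 4.8000]
After op 2 sync(1): ref=6.0000 raw=[9.0000 6.0000]
After op 3 tick(2): ref=8.0000 raw=[12.0000 7.6000]
After op 4 tick(7): ref=15.0000 raw=[22.5000 13.2000]
After op 5 tick(8): ref=23.0000 raw=[34.5000 19.6000]
After op 6 tick(8): ref=31.0000 raw=[46.5000 26.0000]
After op 7 tick(10): ref=41.0000 raw=[61.5000 34.0000]
Wrap final raw readings (mod 12): 61.5000 mod 12 = 1.5000; 34.0000 mod 12 = 10.0000

Answer: 1.5000 10.0000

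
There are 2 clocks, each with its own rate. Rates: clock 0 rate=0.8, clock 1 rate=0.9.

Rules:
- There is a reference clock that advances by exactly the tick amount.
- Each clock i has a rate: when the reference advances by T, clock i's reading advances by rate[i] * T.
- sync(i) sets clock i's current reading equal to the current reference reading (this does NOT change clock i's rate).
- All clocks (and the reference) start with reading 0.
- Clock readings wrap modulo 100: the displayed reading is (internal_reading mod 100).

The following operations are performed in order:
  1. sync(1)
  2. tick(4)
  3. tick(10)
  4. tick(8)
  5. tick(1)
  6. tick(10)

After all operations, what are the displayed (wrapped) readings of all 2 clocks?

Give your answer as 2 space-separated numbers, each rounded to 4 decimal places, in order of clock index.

Answer: 26.4000 29.7000

Derivation:
After op 1 sync(1): ref=0.0000 raw=[0.0000 0.0000]
After op 2 tick(4): ref=4.0000 raw=[3.2000 3.6000]
After op 3 tick(10): ref=14.0000 raw=[11.2000 12.6000]
After op 4 tick(8): ref=22.0000 raw=[17.6000 19.8000]
After op 5 tick(1): ref=23.0000 raw=[18.4000 20.7000]
After op 6 tick(10): ref=33.0000 raw=[26.4000 29.7000]
Wrap final raw readings (mod 100): 26.4000 mod 100 = 26.4000; 29.7000 mod 100 = 29.7000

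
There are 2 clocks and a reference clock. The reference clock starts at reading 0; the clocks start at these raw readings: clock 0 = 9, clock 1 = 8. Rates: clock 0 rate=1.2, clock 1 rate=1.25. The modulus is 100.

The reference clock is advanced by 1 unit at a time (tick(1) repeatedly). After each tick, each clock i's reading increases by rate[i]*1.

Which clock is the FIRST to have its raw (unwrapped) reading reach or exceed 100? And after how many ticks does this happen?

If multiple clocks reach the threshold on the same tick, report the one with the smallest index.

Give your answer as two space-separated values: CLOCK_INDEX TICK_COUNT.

clock 0: start=9, rate=1.2, needs 100-9 = 91; ticks = ceil(91/1.2) = ceil(75.8333) = 76; reading at tick 76 = 9 + 1.2*76 = 100.2000
clock 1: start=8, rate=1.25, needs 100-8 = 92; ticks = ceil(92/1.25) = ceil(73.6000) = 74; reading at tick 74 = 8 + 1.25*74 = 100.5000
Minimum tick count = 74; winners = [1]; smallest index = 1

Answer: 1 74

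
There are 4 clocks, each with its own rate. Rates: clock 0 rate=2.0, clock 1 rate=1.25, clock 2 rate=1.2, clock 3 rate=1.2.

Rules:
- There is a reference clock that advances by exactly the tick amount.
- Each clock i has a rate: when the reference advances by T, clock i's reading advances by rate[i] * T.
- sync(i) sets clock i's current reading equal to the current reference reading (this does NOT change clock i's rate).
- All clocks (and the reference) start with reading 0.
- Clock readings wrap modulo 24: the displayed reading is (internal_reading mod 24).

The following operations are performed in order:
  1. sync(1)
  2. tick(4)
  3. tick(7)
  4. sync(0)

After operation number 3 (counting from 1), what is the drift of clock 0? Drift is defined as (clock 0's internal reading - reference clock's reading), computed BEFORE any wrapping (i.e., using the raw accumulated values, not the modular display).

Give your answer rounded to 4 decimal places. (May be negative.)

Answer: 11.0000

Derivation:
After op 1 sync(1): ref=0.0000 raw=[0.0000 0.0000 0.0000 0.0000]
After op 2 tick(4): ref=4.0000 raw=[8.0000 5.0000 4.8000 4.8000]
After op 3 tick(7): ref=11.0000 raw=[22.0000 13.7500 13.2000 13.2000]
Drift of clock 0 after op 3: 22.0000 - 11.0000 = 11.0000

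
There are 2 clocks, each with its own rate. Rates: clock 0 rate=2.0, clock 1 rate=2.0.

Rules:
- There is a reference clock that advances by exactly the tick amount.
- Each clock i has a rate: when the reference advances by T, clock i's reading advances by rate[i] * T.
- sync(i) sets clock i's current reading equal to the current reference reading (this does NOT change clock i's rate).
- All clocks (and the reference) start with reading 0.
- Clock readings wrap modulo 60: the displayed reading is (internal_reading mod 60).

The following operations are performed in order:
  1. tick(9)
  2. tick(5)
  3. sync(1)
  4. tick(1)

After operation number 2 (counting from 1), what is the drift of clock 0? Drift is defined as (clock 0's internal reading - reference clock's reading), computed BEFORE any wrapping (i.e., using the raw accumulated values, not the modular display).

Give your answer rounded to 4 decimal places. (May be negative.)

Answer: 14.0000

Derivation:
After op 1 tick(9): ref=9.0000 raw=[18.0000 18.0000]
After op 2 tick(5): ref=14.0000 raw=[28.0000 28.0000]
Drift of clock 0 after op 2: 28.0000 - 14.0000 = 14.0000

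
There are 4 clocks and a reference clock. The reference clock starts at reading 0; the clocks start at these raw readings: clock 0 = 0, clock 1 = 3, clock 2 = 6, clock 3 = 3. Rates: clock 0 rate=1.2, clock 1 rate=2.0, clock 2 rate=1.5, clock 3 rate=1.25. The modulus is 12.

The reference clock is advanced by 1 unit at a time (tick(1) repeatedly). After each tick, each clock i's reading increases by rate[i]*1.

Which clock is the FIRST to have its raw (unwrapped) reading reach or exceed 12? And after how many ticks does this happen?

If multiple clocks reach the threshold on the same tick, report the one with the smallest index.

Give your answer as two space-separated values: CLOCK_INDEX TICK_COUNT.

clock 0: start=0, rate=1.2, needs 12-0 = 12; ticks = ceil(12/1.2) = ceil(10.0000) = 10; reading at tick 10 = 0 + 1.2*10 = 12.0000
clock 1: start=3, rate=2.0, needs 12-3 = 9; ticks = ceil(9/2.0) = ceil(4.5000) = 5; reading at tick 5 = 3 + 2.0*5 = 13.0000
clock 2: start=6, rate=1.5, needs 12-6 = 6; ticks = ceil(6/1.5) = ceil(4.0000) = 4; reading at tick 4 = 6 + 1.5*4 = 12.0000
clock 3: start=3, rate=1.25, needs 12-3 = 9; ticks = ceil(9/1.25) = ceil(7.2000) = 8; reading at tick 8 = 3 + 1.25*8 = 13.0000
Minimum tick count = 4; winners = [2]; smallest index = 2

Answer: 2 4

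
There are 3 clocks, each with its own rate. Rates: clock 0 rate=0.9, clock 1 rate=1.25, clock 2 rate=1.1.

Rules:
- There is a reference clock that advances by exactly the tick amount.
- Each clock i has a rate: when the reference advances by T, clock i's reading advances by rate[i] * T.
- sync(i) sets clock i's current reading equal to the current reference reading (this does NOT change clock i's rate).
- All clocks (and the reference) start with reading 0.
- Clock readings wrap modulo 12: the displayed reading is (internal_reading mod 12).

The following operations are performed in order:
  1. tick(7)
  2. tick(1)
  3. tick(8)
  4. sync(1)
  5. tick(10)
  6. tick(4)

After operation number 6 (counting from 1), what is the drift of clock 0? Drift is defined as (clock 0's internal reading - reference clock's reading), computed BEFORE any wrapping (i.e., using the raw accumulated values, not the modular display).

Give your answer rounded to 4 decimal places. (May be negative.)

After op 1 tick(7): ref=7.0000 raw=[6.3000 8.7500 7.7000]
After op 2 tick(1): ref=8.0000 raw=[7.2000 10.0000 8.8000]
After op 3 tick(8): ref=16.0000 raw=[14.4000 20.0000 17.6000]
After op 4 sync(1): ref=16.0000 raw=[14.4000 16.0000 17.6000]
After op 5 tick(10): ref=26.0000 raw=[23.4000 28.5000 28.6000]
After op 6 tick(4): ref=30.0000 raw=[27.0000 33.5000 33.0000]
Drift of clock 0 after op 6: 27.0000 - 30.0000 = -3.0000

Answer: -3.0000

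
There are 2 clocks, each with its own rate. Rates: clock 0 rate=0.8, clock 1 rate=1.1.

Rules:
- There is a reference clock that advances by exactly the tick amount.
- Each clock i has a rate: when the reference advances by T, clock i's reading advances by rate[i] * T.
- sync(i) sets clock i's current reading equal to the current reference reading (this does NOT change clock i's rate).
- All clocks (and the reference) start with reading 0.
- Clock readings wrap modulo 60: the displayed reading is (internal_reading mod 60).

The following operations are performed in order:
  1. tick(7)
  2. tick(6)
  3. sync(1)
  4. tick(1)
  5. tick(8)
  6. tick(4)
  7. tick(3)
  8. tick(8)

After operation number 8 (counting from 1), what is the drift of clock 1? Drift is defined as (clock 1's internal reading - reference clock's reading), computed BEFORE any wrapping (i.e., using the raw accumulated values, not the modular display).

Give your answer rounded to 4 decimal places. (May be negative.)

After op 1 tick(7): ref=7.0000 raw=[5.6000 7.7000]
After op 2 tick(6): ref=13.0000 raw=[10.4000 14.3000]
After op 3 sync(1): ref=13.0000 raw=[10.4000 13.0000]
After op 4 tick(1): ref=14.0000 raw=[11.2000 14.1000]
After op 5 tick(8): ref=22.0000 raw=[17.6000 22.9000]
After op 6 tick(4): ref=26.0000 raw=[20.8000 27.3000]
After op 7 tick(3): ref=29.0000 raw=[23.2000 30.6000]
After op 8 tick(8): ref=37.0000 raw=[29.6000 39.4000]
Drift of clock 1 after op 8: 39.4000 - 37.0000 = 2.4000

Answer: 2.4000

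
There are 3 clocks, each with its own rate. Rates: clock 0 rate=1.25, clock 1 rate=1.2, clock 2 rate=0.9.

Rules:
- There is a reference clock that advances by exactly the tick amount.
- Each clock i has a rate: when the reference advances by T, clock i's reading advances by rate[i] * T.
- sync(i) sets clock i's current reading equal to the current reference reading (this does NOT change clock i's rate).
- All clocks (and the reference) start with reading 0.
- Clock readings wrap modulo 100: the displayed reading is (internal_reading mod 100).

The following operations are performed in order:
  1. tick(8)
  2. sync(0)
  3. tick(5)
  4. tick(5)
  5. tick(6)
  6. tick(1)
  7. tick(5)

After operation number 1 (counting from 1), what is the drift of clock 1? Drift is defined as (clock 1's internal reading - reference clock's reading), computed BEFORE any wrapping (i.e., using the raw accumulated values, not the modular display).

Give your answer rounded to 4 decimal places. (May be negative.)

After op 1 tick(8): ref=8.0000 raw=[10.0000 9.6000 7.2000]
Drift of clock 1 after op 1: 9.6000 - 8.0000 = 1.6000

Answer: 1.6000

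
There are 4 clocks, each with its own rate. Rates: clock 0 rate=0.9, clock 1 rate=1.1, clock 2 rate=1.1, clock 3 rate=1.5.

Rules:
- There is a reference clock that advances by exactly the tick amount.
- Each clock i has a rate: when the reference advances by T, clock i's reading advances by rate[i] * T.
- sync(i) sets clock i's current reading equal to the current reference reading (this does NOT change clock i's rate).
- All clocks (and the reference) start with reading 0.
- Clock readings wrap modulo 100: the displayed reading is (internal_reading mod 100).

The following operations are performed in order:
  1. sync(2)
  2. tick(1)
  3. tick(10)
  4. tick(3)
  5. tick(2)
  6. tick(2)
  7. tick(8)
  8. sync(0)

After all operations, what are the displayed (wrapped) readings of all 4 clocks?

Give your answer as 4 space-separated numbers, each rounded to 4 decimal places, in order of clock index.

Answer: 26.0000 28.6000 28.6000 39.0000

Derivation:
After op 1 sync(2): ref=0.0000 raw=[0.0000 0.0000 0.0000 0.0000]
After op 2 tick(1): ref=1.0000 raw=[0.9000 1.1000 1.1000 1.5000]
After op 3 tick(10): ref=11.0000 raw=[9.9000 12.1000 12.1000 16.5000]
After op 4 tick(3): ref=14.0000 raw=[12.6000 15.4000 15.4000 21.0000]
After op 5 tick(2): ref=16.0000 raw=[14.4000 17.6000 17.6000 24.0000]
After op 6 tick(2): ref=18.0000 raw=[16.2000 19.8000 19.8000 27.0000]
After op 7 tick(8): ref=26.0000 raw=[23.4000 28.6000 28.6000 39.0000]
After op 8 sync(0): ref=26.0000 raw=[26.0000 28.6000 28.6000 39.0000]
Wrap final raw readings (mod 100): 26.0000 mod 100 = 26.0000; 28.6000 mod 100 = 28.6000; 28.6000 mod 100 = 28.6000; 39.0000 mod 100 = 39.0000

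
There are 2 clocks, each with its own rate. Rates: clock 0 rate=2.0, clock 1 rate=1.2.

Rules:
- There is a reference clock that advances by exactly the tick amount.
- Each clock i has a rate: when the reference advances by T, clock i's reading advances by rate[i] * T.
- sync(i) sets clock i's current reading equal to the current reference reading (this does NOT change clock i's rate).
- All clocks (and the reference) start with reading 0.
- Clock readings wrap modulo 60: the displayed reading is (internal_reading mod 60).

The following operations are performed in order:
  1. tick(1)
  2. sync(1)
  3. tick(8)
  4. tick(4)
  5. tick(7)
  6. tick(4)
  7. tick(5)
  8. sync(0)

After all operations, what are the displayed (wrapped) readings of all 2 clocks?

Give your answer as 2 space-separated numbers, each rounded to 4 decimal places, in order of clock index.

After op 1 tick(1): ref=1.0000 raw=[2.0000 1.2000]
After op 2 sync(1): ref=1.0000 raw=[2.0000 1.0000]
After op 3 tick(8): ref=9.0000 raw=[18.0000 10.6000]
After op 4 tick(4): ref=13.0000 raw=[26.0000 15.4000]
After op 5 tick(7): ref=20.0000 raw=[40.0000 23.8000]
After op 6 tick(4): ref=24.0000 raw=[48.0000 28.6000]
After op 7 tick(5): ref=29.0000 raw=[58.0000 34.6000]
After op 8 sync(0): ref=29.0000 raw=[29.0000 34.6000]
Wrap final raw readings (mod 60): 29.0000 mod 60 = 29.0000; 34.6000 mod 60 = 34.6000

Answer: 29.0000 34.6000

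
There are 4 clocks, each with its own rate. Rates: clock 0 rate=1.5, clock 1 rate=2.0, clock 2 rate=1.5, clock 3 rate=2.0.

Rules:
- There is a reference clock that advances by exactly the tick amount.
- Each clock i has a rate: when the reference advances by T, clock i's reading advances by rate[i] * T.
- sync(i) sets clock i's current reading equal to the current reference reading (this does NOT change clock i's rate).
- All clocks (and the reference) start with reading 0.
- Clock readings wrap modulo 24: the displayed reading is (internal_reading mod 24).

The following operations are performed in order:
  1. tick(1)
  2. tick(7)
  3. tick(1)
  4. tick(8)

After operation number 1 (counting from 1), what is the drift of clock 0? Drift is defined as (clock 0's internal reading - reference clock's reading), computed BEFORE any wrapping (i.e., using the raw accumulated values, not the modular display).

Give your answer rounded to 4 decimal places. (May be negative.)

Answer: 0.5000

Derivation:
After op 1 tick(1): ref=1.0000 raw=[1.5000 2.0000 1.5000 2.0000]
Drift of clock 0 after op 1: 1.5000 - 1.0000 = 0.5000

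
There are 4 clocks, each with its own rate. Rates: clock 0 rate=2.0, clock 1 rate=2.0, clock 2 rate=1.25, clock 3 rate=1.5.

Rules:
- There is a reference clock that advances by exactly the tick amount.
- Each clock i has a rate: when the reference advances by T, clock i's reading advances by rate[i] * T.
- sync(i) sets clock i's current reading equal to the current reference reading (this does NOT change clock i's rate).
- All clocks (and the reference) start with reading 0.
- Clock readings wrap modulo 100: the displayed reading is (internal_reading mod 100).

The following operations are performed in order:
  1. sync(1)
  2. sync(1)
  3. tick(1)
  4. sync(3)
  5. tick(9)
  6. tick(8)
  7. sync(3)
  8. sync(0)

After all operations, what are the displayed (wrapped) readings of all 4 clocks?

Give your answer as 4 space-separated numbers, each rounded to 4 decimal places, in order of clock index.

Answer: 18.0000 36.0000 22.5000 18.0000

Derivation:
After op 1 sync(1): ref=0.0000 raw=[0.0000 0.0000 0.0000 0.0000]
After op 2 sync(1): ref=0.0000 raw=[0.0000 0.0000 0.0000 0.0000]
After op 3 tick(1): ref=1.0000 raw=[2.0000 2.0000 1.2500 1.5000]
After op 4 sync(3): ref=1.0000 raw=[2.0000 2.0000 1.2500 1.0000]
After op 5 tick(9): ref=10.0000 raw=[20.0000 20.0000 12.5000 14.5000]
After op 6 tick(8): ref=18.0000 raw=[36.0000 36.0000 22.5000 26.5000]
After op 7 sync(3): ref=18.0000 raw=[36.0000 36.0000 22.5000 18.0000]
After op 8 sync(0): ref=18.0000 raw=[18.0000 36.0000 22.5000 18.0000]
Wrap final raw readings (mod 100): 18.0000 mod 100 = 18.0000; 36.0000 mod 100 = 36.0000; 22.5000 mod 100 = 22.5000; 18.0000 mod 100 = 18.0000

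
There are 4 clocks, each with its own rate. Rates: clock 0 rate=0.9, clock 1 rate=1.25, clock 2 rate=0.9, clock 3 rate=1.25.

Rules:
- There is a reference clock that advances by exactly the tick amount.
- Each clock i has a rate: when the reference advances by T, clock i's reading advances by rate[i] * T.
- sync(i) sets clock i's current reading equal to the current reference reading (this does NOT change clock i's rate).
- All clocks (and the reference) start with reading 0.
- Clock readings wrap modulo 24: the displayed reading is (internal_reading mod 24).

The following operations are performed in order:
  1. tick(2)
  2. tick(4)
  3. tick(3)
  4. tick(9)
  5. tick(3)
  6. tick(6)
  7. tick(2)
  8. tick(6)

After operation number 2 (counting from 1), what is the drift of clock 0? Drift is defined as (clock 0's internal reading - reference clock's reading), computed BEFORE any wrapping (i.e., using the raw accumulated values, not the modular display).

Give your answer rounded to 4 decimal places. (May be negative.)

After op 1 tick(2): ref=2.0000 raw=[1.8000 2.5000 1.8000 2.5000]
After op 2 tick(4): ref=6.0000 raw=[5.4000 7.5000 5.4000 7.5000]
Drift of clock 0 after op 2: 5.4000 - 6.0000 = -0.6000

Answer: -0.6000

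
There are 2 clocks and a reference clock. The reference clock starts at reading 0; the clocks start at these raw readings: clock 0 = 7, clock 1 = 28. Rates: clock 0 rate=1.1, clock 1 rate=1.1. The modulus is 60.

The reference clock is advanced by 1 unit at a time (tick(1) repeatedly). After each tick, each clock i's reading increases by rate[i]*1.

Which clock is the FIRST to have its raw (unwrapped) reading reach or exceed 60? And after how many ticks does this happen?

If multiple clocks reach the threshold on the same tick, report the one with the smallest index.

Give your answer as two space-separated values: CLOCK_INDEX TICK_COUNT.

clock 0: start=7, rate=1.1, needs 60-7 = 53; ticks = ceil(53/1.1) = ceil(48.1818) = 49; reading at tick 49 = 7 + 1.1*49 = 60.9000
clock 1: start=28, rate=1.1, needs 60-28 = 32; ticks = ceil(32/1.1) = ceil(29.0909) = 30; reading at tick 30 = 28 + 1.1*30 = 61.0000
Minimum tick count = 30; winners = [1]; smallest index = 1

Answer: 1 30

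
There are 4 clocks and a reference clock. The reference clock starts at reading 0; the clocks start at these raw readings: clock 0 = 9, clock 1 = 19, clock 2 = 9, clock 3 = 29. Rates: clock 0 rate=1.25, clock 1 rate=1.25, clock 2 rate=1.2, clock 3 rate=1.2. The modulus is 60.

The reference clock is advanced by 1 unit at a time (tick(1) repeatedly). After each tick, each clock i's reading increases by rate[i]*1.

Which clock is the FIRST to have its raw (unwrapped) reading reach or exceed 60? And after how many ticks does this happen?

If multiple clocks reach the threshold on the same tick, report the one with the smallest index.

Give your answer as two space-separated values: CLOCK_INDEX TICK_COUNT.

Answer: 3 26

Derivation:
clock 0: start=9, rate=1.25, needs 60-9 = 51; ticks = ceil(51/1.25) = ceil(40.8000) = 41; reading at tick 41 = 9 + 1.25*41 = 60.2500
clock 1: start=19, rate=1.25, needs 60-19 = 41; ticks = ceil(41/1.25) = ceil(32.8000) = 33; reading at tick 33 = 19 + 1.25*33 = 60.2500
clock 2: start=9, rate=1.2, needs 60-9 = 51; ticks = ceil(51/1.2) = ceil(42.5000) = 43; reading at tick 43 = 9 + 1.2*43 = 60.6000
clock 3: start=29, rate=1.2, needs 60-29 = 31; ticks = ceil(31/1.2) = ceil(25.8333) = 26; reading at tick 26 = 29 + 1.2*26 = 60.2000
Minimum tick count = 26; winners = [3]; smallest index = 3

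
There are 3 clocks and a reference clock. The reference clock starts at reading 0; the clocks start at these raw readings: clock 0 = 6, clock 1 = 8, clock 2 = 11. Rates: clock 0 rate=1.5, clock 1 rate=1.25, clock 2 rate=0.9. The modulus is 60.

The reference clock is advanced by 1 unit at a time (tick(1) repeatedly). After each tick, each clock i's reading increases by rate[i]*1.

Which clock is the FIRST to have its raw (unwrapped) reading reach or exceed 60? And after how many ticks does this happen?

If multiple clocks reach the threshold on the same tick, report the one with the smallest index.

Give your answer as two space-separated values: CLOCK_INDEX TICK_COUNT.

clock 0: start=6, rate=1.5, needs 60-6 = 54; ticks = ceil(54/1.5) = ceil(36.0000) = 36; reading at tick 36 = 6 + 1.5*36 = 60.0000
clock 1: start=8, rate=1.25, needs 60-8 = 52; ticks = ceil(52/1.25) = ceil(41.6000) = 42; reading at tick 42 = 8 + 1.25*42 = 60.5000
clock 2: start=11, rate=0.9, needs 60-11 = 49; ticks = ceil(49/0.9) = ceil(54.4444) = 55; reading at tick 55 = 11 + 0.9*55 = 60.5000
Minimum tick count = 36; winners = [0]; smallest index = 0

Answer: 0 36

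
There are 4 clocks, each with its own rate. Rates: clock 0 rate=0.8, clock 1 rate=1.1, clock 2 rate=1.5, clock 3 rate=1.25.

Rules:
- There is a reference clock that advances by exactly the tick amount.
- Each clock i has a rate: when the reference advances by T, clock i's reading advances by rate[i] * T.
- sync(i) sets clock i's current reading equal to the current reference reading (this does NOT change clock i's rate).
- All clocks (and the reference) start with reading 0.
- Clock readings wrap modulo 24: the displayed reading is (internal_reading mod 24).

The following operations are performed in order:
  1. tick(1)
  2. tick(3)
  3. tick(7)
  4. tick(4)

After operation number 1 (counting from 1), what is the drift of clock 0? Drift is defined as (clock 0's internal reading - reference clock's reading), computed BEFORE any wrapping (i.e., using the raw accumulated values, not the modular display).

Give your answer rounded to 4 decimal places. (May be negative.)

Answer: -0.2000

Derivation:
After op 1 tick(1): ref=1.0000 raw=[0.8000 1.1000 1.5000 1.2500]
Drift of clock 0 after op 1: 0.8000 - 1.0000 = -0.2000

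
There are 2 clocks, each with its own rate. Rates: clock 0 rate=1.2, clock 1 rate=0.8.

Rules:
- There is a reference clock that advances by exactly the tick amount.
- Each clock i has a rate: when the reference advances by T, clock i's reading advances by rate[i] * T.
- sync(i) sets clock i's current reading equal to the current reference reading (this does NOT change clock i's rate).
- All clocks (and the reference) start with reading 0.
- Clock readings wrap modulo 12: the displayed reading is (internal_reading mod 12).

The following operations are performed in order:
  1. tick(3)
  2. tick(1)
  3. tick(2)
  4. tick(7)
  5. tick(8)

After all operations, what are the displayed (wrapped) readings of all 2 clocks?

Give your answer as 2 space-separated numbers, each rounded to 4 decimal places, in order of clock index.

Answer: 1.2000 4.8000

Derivation:
After op 1 tick(3): ref=3.0000 raw=[3.6000 2.4000]
After op 2 tick(1): ref=4.0000 raw=[4.8000 3.2000]
After op 3 tick(2): ref=6.0000 raw=[7.2000 4.8000]
After op 4 tick(7): ref=13.0000 raw=[15.6000 10.4000]
After op 5 tick(8): ref=21.0000 raw=[25.2000 16.8000]
Wrap final raw readings (mod 12): 25.2000 mod 12 = 1.2000; 16.8000 mod 12 = 4.8000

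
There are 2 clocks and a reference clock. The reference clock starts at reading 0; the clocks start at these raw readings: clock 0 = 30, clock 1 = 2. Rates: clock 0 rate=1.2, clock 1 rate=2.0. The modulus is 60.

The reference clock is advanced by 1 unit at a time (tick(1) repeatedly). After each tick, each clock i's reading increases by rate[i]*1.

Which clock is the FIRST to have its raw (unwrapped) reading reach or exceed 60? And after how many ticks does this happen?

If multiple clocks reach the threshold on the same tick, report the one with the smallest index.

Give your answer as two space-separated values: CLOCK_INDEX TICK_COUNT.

Answer: 0 25

Derivation:
clock 0: start=30, rate=1.2, needs 60-30 = 30; ticks = ceil(30/1.2) = ceil(25.0000) = 25; reading at tick 25 = 30 + 1.2*25 = 60.0000
clock 1: start=2, rate=2.0, needs 60-2 = 58; ticks = ceil(58/2.0) = ceil(29.0000) = 29; reading at tick 29 = 2 + 2.0*29 = 60.0000
Minimum tick count = 25; winners = [0]; smallest index = 0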